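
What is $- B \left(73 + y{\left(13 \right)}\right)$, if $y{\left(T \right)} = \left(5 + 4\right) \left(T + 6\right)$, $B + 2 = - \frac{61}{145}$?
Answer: $\frac{85644}{145} \approx 590.65$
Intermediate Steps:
$B = - \frac{351}{145}$ ($B = -2 - \frac{61}{145} = - \frac{351}{145} \approx -2.4207$)
$y{\left(T \right)} = 54 + 9 T$ ($y{\left(T \right)} = 9 \left(6 + T\right) = 54 + 9 T$)
$- B \left(73 + y{\left(13 \right)}\right) = - \frac{\left(-351\right) \left(73 + \left(54 + 9 \cdot 13\right)\right)}{145} = - \frac{\left(-351\right) \left(73 + \left(54 + 117\right)\right)}{145} = - \frac{\left(-351\right) \left(73 + 171\right)}{145} = - \frac{\left(-351\right) 244}{145} = \left(-1\right) \left(- \frac{85644}{145}\right) = \frac{85644}{145}$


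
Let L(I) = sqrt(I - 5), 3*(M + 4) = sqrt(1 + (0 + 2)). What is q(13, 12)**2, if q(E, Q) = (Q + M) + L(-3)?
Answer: (24 + sqrt(3) + 6*I*sqrt(2))**2/9 ≈ 65.571 + 48.521*I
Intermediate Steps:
M = -4 + sqrt(3)/3 (M = -4 + sqrt(1 + (0 + 2))/3 = -4 + sqrt(1 + 2)/3 = -4 + sqrt(3)/3 ≈ -3.4226)
L(I) = sqrt(-5 + I)
q(E, Q) = -4 + Q + sqrt(3)/3 + 2*I*sqrt(2) (q(E, Q) = (Q + (-4 + sqrt(3)/3)) + sqrt(-5 - 3) = (-4 + Q + sqrt(3)/3) + sqrt(-8) = (-4 + Q + sqrt(3)/3) + 2*I*sqrt(2) = -4 + Q + sqrt(3)/3 + 2*I*sqrt(2))
q(13, 12)**2 = (-4 + 12 + sqrt(3)/3 + 2*I*sqrt(2))**2 = (8 + sqrt(3)/3 + 2*I*sqrt(2))**2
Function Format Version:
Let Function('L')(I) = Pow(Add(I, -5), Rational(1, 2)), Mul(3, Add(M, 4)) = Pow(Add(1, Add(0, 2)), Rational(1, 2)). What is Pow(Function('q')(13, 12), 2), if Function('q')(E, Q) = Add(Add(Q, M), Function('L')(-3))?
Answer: Mul(Rational(1, 9), Pow(Add(24, Pow(3, Rational(1, 2)), Mul(6, I, Pow(2, Rational(1, 2)))), 2)) ≈ Add(65.571, Mul(48.521, I))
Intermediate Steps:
M = Add(-4, Mul(Rational(1, 3), Pow(3, Rational(1, 2)))) (M = Add(-4, Mul(Rational(1, 3), Pow(Add(1, Add(0, 2)), Rational(1, 2)))) = Add(-4, Mul(Rational(1, 3), Pow(Add(1, 2), Rational(1, 2)))) = Add(-4, Mul(Rational(1, 3), Pow(3, Rational(1, 2)))) ≈ -3.4226)
Function('L')(I) = Pow(Add(-5, I), Rational(1, 2))
Function('q')(E, Q) = Add(-4, Q, Mul(Rational(1, 3), Pow(3, Rational(1, 2))), Mul(2, I, Pow(2, Rational(1, 2)))) (Function('q')(E, Q) = Add(Add(Q, Add(-4, Mul(Rational(1, 3), Pow(3, Rational(1, 2))))), Pow(Add(-5, -3), Rational(1, 2))) = Add(Add(-4, Q, Mul(Rational(1, 3), Pow(3, Rational(1, 2)))), Pow(-8, Rational(1, 2))) = Add(Add(-4, Q, Mul(Rational(1, 3), Pow(3, Rational(1, 2)))), Mul(2, I, Pow(2, Rational(1, 2)))) = Add(-4, Q, Mul(Rational(1, 3), Pow(3, Rational(1, 2))), Mul(2, I, Pow(2, Rational(1, 2)))))
Pow(Function('q')(13, 12), 2) = Pow(Add(-4, 12, Mul(Rational(1, 3), Pow(3, Rational(1, 2))), Mul(2, I, Pow(2, Rational(1, 2)))), 2) = Pow(Add(8, Mul(Rational(1, 3), Pow(3, Rational(1, 2))), Mul(2, I, Pow(2, Rational(1, 2)))), 2)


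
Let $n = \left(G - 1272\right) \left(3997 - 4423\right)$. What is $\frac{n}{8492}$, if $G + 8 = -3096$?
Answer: $\frac{466044}{2123} \approx 219.52$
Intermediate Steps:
$G = -3104$ ($G = -8 - 3096 = -3104$)
$n = 1864176$ ($n = \left(-3104 - 1272\right) \left(3997 - 4423\right) = \left(-4376\right) \left(-426\right) = 1864176$)
$\frac{n}{8492} = \frac{1864176}{8492} = 1864176 \cdot \frac{1}{8492} = \frac{466044}{2123}$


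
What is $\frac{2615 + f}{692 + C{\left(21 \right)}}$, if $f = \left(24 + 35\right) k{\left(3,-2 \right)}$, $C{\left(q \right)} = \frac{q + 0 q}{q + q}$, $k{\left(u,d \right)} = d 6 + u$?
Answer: $\frac{4168}{1385} \approx 3.0094$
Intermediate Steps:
$k{\left(u,d \right)} = u + 6 d$ ($k{\left(u,d \right)} = 6 d + u = u + 6 d$)
$C{\left(q \right)} = \frac{1}{2}$ ($C{\left(q \right)} = \frac{q + 0}{2 q} = q \frac{1}{2 q} = \frac{1}{2}$)
$f = -531$ ($f = \left(24 + 35\right) \left(3 + 6 \left(-2\right)\right) = 59 \left(3 - 12\right) = 59 \left(-9\right) = -531$)
$\frac{2615 + f}{692 + C{\left(21 \right)}} = \frac{2615 - 531}{692 + \frac{1}{2}} = \frac{2084}{\frac{1385}{2}} = 2084 \cdot \frac{2}{1385} = \frac{4168}{1385}$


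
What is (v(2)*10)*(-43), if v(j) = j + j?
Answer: -1720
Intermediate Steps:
v(j) = 2*j
(v(2)*10)*(-43) = ((2*2)*10)*(-43) = (4*10)*(-43) = 40*(-43) = -1720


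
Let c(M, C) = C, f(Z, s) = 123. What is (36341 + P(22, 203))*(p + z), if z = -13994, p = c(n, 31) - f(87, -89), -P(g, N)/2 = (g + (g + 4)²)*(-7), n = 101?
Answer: -649547718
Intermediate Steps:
P(g, N) = 14*g + 14*(4 + g)² (P(g, N) = -2*(g + (g + 4)²)*(-7) = -2*(g + (4 + g)²)*(-7) = -2*(-7*g - 7*(4 + g)²) = 14*g + 14*(4 + g)²)
p = -92 (p = 31 - 1*123 = 31 - 123 = -92)
(36341 + P(22, 203))*(p + z) = (36341 + (14*22 + 14*(4 + 22)²))*(-92 - 13994) = (36341 + (308 + 14*26²))*(-14086) = (36341 + (308 + 14*676))*(-14086) = (36341 + (308 + 9464))*(-14086) = (36341 + 9772)*(-14086) = 46113*(-14086) = -649547718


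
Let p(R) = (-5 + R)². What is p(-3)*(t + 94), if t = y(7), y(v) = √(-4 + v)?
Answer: 6016 + 64*√3 ≈ 6126.9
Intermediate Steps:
t = √3 (t = √(-4 + 7) = √3 ≈ 1.7320)
p(-3)*(t + 94) = (-5 - 3)²*(√3 + 94) = (-8)²*(94 + √3) = 64*(94 + √3) = 6016 + 64*√3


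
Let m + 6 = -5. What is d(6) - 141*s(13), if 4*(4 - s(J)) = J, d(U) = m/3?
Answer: -1313/12 ≈ -109.42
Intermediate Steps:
m = -11 (m = -6 - 5 = -11)
d(U) = -11/3
s(J) = 4 - J/4
d(6) - 141*s(13) = -11/3 - 141*(4 - ¼*13) = -11/3 - 141*(4 - 13/4) = -11/3 - 141*¾ = -11/3 - 423/4 = -1313/12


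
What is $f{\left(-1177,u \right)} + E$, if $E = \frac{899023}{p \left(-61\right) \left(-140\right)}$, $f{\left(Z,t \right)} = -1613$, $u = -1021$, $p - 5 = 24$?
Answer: $- \frac{398576557}{247660} \approx -1609.4$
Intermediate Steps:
$p = 29$ ($p = 5 + 24 = 29$)
$E = \frac{899023}{247660}$ ($E = \frac{899023}{29 \left(-61\right) \left(-140\right)} = \frac{899023}{\left(-1769\right) \left(-140\right)} = \frac{899023}{247660} \approx 3.6301$)
$f{\left(-1177,u \right)} + E = -1613 + \frac{899023}{247660} = - \frac{398576557}{247660}$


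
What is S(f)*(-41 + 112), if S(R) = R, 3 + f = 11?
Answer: 568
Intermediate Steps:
f = 8 (f = -3 + 11 = 8)
S(f)*(-41 + 112) = 8*(-41 + 112) = 8*71 = 568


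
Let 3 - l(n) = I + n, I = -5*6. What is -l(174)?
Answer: 141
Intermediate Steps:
I = -30
l(n) = 33 - n (l(n) = 3 - (-30 + n) = 3 + (30 - n) = 33 - n)
-l(174) = -(33 - 1*174) = -(33 - 174) = -1*(-141) = 141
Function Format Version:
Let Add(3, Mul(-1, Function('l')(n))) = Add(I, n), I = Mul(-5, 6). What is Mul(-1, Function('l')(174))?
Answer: 141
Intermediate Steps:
I = -30
Function('l')(n) = Add(33, Mul(-1, n)) (Function('l')(n) = Add(3, Mul(-1, Add(-30, n))) = Add(3, Add(30, Mul(-1, n))) = Add(33, Mul(-1, n)))
Mul(-1, Function('l')(174)) = Mul(-1, Add(33, Mul(-1, 174))) = Mul(-1, Add(33, -174)) = Mul(-1, -141) = 141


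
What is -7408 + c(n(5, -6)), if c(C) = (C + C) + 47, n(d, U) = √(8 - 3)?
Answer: -7361 + 2*√5 ≈ -7356.5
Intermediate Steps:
n(d, U) = √5
c(C) = 47 + 2*C (c(C) = 2*C + 47 = 47 + 2*C)
-7408 + c(n(5, -6)) = -7408 + (47 + 2*√5) = -7361 + 2*√5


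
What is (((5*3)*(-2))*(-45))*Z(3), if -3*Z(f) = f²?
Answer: -4050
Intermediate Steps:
Z(f) = -f²/3
(((5*3)*(-2))*(-45))*Z(3) = (((5*3)*(-2))*(-45))*(-⅓*3²) = ((15*(-2))*(-45))*(-⅓*9) = -30*(-45)*(-3) = 1350*(-3) = -4050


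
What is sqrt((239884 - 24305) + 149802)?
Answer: sqrt(365381) ≈ 604.47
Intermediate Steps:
sqrt((239884 - 24305) + 149802) = sqrt(215579 + 149802) = sqrt(365381)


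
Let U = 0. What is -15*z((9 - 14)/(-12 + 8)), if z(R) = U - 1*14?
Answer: 210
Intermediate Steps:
z(R) = -14 (z(R) = 0 - 1*14 = 0 - 14 = -14)
-15*z((9 - 14)/(-12 + 8)) = -15*(-14) = 210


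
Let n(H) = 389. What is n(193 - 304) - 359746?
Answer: -359357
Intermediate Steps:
n(193 - 304) - 359746 = 389 - 359746 = -359357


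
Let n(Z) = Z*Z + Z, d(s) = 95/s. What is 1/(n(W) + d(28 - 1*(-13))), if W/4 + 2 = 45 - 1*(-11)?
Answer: 41/1921847 ≈ 2.1334e-5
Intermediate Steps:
W = 216 (W = -8 + 4*(45 - 1*(-11)) = -8 + 4*(45 + 11) = -8 + 4*56 = -8 + 224 = 216)
n(Z) = Z + Z² (n(Z) = Z² + Z = Z + Z²)
1/(n(W) + d(28 - 1*(-13))) = 1/(216*(1 + 216) + 95/(28 - 1*(-13))) = 1/(216*217 + 95/(28 + 13)) = 1/(46872 + 95/41) = 1/(1921847/41) = 41/1921847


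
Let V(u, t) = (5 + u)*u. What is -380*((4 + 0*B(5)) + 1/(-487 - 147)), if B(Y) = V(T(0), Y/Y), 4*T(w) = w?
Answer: -481650/317 ≈ -1519.4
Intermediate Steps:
T(w) = w/4
V(u, t) = u*(5 + u)
B(Y) = 0 (B(Y) = ((¼)*0)*(5 + (¼)*0) = 0*(5 + 0) = 0*5 = 0)
-380*((4 + 0*B(5)) + 1/(-487 - 147)) = -380*((4 + 0*0) + 1/(-487 - 147)) = -380*((4 + 0) + 1/(-634)) = -380*(4 - 1/634) = -380*2535/634 = -481650/317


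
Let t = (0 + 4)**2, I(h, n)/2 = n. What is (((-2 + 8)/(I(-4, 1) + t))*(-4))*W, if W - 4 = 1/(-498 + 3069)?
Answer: -41140/7713 ≈ -5.3339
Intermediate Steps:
I(h, n) = 2*n
t = 16 (t = 4**2 = 16)
W = 10285/2571 (W = 4 + 1/(-498 + 3069) = 4 + 1/2571 = 10285/2571 ≈ 4.0004)
(((-2 + 8)/(I(-4, 1) + t))*(-4))*W = (((-2 + 8)/(2*1 + 16))*(-4))*(10285/2571) = ((6/(2 + 16))*(-4))*(10285/2571) = ((6/18)*(-4))*(10285/2571) = (((1/18)*6)*(-4))*(10285/2571) = ((1/3)*(-4))*(10285/2571) = -4/3*10285/2571 = -41140/7713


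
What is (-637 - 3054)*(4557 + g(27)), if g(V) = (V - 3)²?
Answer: -18945903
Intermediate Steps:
g(V) = (-3 + V)²
(-637 - 3054)*(4557 + g(27)) = (-637 - 3054)*(4557 + (-3 + 27)²) = -3691*(4557 + 24²) = -3691*(4557 + 576) = -3691*5133 = -18945903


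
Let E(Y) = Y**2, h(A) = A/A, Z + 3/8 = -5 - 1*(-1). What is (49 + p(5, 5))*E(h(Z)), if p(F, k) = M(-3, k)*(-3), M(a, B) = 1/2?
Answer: 95/2 ≈ 47.500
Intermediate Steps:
M(a, B) = 1/2
p(F, k) = -3/2 (p(F, k) = (1/2)*(-3) = -3/2)
Z = -35/8 (Z = -3/8 + (-5 - 1*(-1)) = -3/8 + (-5 + 1) = -3/8 - 4 = -35/8 ≈ -4.3750)
h(A) = 1
(49 + p(5, 5))*E(h(Z)) = (49 - 3/2)*1**2 = (95/2)*1 = 95/2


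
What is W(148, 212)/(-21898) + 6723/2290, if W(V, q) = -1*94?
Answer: 73717757/25073210 ≈ 2.9401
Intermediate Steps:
W(V, q) = -94
W(148, 212)/(-21898) + 6723/2290 = -94/(-21898) + 6723/2290 = -94*(-1/21898) + 6723*(1/2290) = 47/10949 + 6723/2290 = 73717757/25073210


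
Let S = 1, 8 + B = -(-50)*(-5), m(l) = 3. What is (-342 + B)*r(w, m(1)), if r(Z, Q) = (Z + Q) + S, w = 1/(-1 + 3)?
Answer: -2700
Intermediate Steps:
w = 1/2 ≈ 0.50000
B = -258 (B = -8 - (-50)*(-5) = -8 - 10*25 = -8 - 250 = -258)
r(Z, Q) = 1 + Q + Z (r(Z, Q) = (Z + Q) + 1 = (Q + Z) + 1 = 1 + Q + Z)
(-342 + B)*r(w, m(1)) = (-342 - 258)*(1 + 3 + 1/2) = -600*9/2 = -2700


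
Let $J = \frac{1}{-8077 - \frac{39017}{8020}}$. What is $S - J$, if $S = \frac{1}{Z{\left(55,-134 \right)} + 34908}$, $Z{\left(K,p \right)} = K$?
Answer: $\frac{345219817}{2266181282391} \approx 0.00015234$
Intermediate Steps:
$J = - \frac{8020}{64816557}$ ($J = \frac{1}{-8077 - \frac{39017}{8020}} = \frac{1}{- \frac{64816557}{8020}} = - \frac{8020}{64816557} \approx -0.00012373$)
$S = \frac{1}{34963}$ ($S = \frac{1}{55 + 34908} = \frac{1}{34963} \approx 2.8602 \cdot 10^{-5}$)
$S - J = \frac{1}{34963} - - \frac{8020}{64816557} = \frac{1}{34963} + \frac{8020}{64816557} = \frac{345219817}{2266181282391}$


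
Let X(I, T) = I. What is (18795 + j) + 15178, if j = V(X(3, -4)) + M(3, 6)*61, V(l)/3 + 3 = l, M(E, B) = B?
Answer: 34339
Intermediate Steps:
V(l) = -9 + 3*l
j = 366 (j = (-9 + 3*3) + 6*61 = (-9 + 9) + 366 = 0 + 366 = 366)
(18795 + j) + 15178 = (18795 + 366) + 15178 = 19161 + 15178 = 34339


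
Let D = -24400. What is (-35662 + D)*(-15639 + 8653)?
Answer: 419593132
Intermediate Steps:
(-35662 + D)*(-15639 + 8653) = (-35662 - 24400)*(-15639 + 8653) = -60062*(-6986) = 419593132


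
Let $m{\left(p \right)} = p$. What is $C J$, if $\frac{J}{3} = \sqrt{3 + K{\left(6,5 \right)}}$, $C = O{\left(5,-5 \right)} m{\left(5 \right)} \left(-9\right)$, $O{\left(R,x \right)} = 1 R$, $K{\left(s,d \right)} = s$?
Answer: $-2025$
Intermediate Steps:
$O{\left(R,x \right)} = R$
$C = -225$ ($C = 5 \cdot 5 \left(-9\right) = 25 \left(-9\right) = -225$)
$J = 9$ ($J = 3 \sqrt{3 + 6} = 3 \sqrt{9} = 3 \cdot 3 = 9$)
$C J = \left(-225\right) 9 = -2025$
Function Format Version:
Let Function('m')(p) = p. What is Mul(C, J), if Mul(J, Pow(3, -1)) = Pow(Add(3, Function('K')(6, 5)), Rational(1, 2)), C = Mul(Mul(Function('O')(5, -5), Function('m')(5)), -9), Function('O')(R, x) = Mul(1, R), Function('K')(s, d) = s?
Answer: -2025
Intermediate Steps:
Function('O')(R, x) = R
C = -225 (C = Mul(Mul(5, 5), -9) = Mul(25, -9) = -225)
J = 9 (J = Mul(3, Pow(Add(3, 6), Rational(1, 2))) = Mul(3, Pow(9, Rational(1, 2))) = Mul(3, 3) = 9)
Mul(C, J) = Mul(-225, 9) = -2025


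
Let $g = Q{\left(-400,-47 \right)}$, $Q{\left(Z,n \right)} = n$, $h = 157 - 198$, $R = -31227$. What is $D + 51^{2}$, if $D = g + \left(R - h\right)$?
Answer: $-28632$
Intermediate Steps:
$h = -41$ ($h = 157 - 198 = -41$)
$g = -47$
$D = -31233$ ($D = -47 - 31186 = -31233$)
$D + 51^{2} = -31233 + 51^{2} = -31233 + 2601 = -28632$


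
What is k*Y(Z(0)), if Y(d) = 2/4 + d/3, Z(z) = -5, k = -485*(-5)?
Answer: -16975/6 ≈ -2829.2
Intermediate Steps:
k = 2425
Y(d) = 1/2 + d/3 (Y(d) = 2*(1/4) + d*(1/3) = 1/2 + d/3)
k*Y(Z(0)) = 2425*(1/2 + (1/3)*(-5)) = 2425*(1/2 - 5/3) = 2425*(-7/6) = -16975/6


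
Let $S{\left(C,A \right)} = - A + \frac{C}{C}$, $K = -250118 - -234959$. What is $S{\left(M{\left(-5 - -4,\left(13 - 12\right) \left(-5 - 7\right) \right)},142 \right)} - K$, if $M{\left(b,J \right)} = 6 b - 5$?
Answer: $15018$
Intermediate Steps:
$K = -15159$ ($K = -250118 + 234959 = -15159$)
$M{\left(b,J \right)} = -5 + 6 b$
$S{\left(C,A \right)} = 1 - A$ ($S{\left(C,A \right)} = - A + 1 = 1 - A$)
$S{\left(M{\left(-5 - -4,\left(13 - 12\right) \left(-5 - 7\right) \right)},142 \right)} - K = \left(1 - 142\right) - -15159 = \left(1 - 142\right) + 15159 = -141 + 15159 = 15018$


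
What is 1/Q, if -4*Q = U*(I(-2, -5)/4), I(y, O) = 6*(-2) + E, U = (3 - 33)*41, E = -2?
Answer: -4/4305 ≈ -0.00092915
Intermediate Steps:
U = -1230 (U = -30*41 = -1230)
I(y, O) = -14 (I(y, O) = 6*(-2) - 2 = -12 - 2 = -14)
Q = -4305/4 (Q = -(-615)*(-14/4)/2 = -(-615)*(-14*1/4)/2 = -(-615)*(-7)/(2*2) = -1/4*4305 = -4305/4 ≈ -1076.3)
1/Q = 1/(-4305/4) = -4/4305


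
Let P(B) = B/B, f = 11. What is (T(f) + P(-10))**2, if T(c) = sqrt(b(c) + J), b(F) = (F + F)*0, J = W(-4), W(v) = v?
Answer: -3 + 4*I ≈ -3.0 + 4.0*I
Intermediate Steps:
J = -4
P(B) = 1
b(F) = 0 (b(F) = (2*F)*0 = 0)
T(c) = 2*I (T(c) = sqrt(0 - 4) = sqrt(-4) = 2*I)
(T(f) + P(-10))**2 = (2*I + 1)**2 = (1 + 2*I)**2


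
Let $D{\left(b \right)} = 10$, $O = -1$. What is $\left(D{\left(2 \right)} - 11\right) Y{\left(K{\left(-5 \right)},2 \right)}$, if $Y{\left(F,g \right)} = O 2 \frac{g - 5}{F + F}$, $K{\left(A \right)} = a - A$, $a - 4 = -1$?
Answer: $- \frac{3}{8} \approx -0.375$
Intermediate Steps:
$a = 3$ ($a = 4 - 1 = 3$)
$K{\left(A \right)} = 3 - A$
$Y{\left(F,g \right)} = - \frac{-5 + g}{F}$ ($Y{\left(F,g \right)} = \left(-1\right) 2 \frac{g - 5}{F + F} = - 2 \frac{-5 + g}{2 F} = - \frac{-5 + g}{F}$)
$\left(D{\left(2 \right)} - 11\right) Y{\left(K{\left(-5 \right)},2 \right)} = \left(10 - 11\right) \frac{5 - 2}{3 - -5} = - \frac{5 - 2}{3 + 5} = - \frac{3}{8}$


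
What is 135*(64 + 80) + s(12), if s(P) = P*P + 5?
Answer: 19589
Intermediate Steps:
s(P) = 5 + P² (s(P) = P² + 5 = 5 + P²)
135*(64 + 80) + s(12) = 135*(64 + 80) + (5 + 12²) = 135*144 + (5 + 144) = 19440 + 149 = 19589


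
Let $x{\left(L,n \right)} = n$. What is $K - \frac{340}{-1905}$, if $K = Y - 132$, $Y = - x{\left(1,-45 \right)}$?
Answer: $- \frac{33079}{381} \approx -86.822$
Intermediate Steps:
$Y = 45$ ($Y = \left(-1\right) \left(-45\right) = 45$)
$K = -87$ ($K = 45 - 132 = -87$)
$K - \frac{340}{-1905} = -87 - \frac{340}{-1905} = -87 - 340 \left(- \frac{1}{1905}\right) = -87 - - \frac{68}{381} = -87 + \frac{68}{381} = - \frac{33079}{381}$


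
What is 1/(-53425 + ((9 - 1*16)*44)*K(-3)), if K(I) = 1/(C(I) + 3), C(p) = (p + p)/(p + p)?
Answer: -1/53502 ≈ -1.8691e-5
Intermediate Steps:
C(p) = 1 (C(p) = (2*p)/((2*p)) = (2*p)*(1/(2*p)) = 1)
K(I) = ¼ (K(I) = 1/(1 + 3) = 1/4 = ¼)
1/(-53425 + ((9 - 1*16)*44)*K(-3)) = 1/(-53425 + ((9 - 1*16)*44)*(¼)) = 1/(-53425 + ((9 - 16)*44)*(¼)) = 1/(-53425 - 7*44*(¼)) = 1/(-53425 - 308*¼) = 1/(-53425 - 77) = 1/(-53502) = -1/53502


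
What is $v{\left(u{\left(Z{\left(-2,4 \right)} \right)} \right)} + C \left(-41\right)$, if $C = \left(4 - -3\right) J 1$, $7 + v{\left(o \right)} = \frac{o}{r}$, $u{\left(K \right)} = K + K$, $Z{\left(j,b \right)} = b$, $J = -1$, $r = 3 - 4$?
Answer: $272$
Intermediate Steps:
$r = -1$
$u{\left(K \right)} = 2 K$
$v{\left(o \right)} = -7 - o$ ($v{\left(o \right)} = -7 + \frac{o}{-1} = -7 + o \left(-1\right) = -7 - o$)
$C = -7$ ($C = \left(4 - -3\right) \left(-1\right) 1 = \left(4 + 3\right) \left(-1\right) 1 = 7 \left(-1\right) 1 = \left(-7\right) 1 = -7$)
$v{\left(u{\left(Z{\left(-2,4 \right)} \right)} \right)} + C \left(-41\right) = \left(-7 - 2 \cdot 4\right) - -287 = \left(-7 - 8\right) + 287 = -15 + 287 = 272$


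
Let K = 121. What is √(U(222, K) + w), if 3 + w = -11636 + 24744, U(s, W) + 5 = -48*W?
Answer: 2*√1823 ≈ 85.393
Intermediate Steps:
U(s, W) = -5 - 48*W
w = 13105 (w = -3 + (-11636 + 24744) = -3 + 13108 = 13105)
√(U(222, K) + w) = √((-5 - 48*121) + 13105) = √((-5 - 5808) + 13105) = √(-5813 + 13105) = √7292 = 2*√1823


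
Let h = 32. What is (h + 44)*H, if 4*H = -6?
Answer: -114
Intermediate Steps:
H = -3/2 (H = (¼)*(-6) = -3/2 ≈ -1.5000)
(h + 44)*H = (32 + 44)*(-3/2) = 76*(-3/2) = -114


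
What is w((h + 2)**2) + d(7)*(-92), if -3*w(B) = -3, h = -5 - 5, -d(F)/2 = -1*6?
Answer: -1103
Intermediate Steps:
d(F) = 12 (d(F) = -(-2)*6 = -2*(-6) = 12)
h = -10
w(B) = 1 (w(B) = -1/3*(-3) = 1)
w((h + 2)**2) + d(7)*(-92) = 1 + 12*(-92) = 1 - 1104 = -1103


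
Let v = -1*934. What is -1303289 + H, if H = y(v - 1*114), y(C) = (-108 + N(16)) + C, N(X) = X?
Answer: -1304429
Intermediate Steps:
v = -934
y(C) = -92 + C (y(C) = (-108 + 16) + C = -92 + C)
H = -1140 (H = -92 + (-934 - 1*114) = -92 + (-934 - 114) = -92 - 1048 = -1140)
-1303289 + H = -1303289 - 1140 = -1304429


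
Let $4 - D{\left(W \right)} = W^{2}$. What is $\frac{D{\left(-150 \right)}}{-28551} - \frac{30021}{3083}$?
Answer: $- \frac{787774403}{88022733} \approx -8.9497$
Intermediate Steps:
$D{\left(W \right)} = 4 - W^{2}$
$\frac{D{\left(-150 \right)}}{-28551} - \frac{30021}{3083} = \frac{4 - \left(-150\right)^{2}}{-28551} - \frac{30021}{3083} = \left(4 - 22500\right) \left(- \frac{1}{28551}\right) - \frac{30021}{3083} = \left(-22496\right) \left(- \frac{1}{28551}\right) - \frac{30021}{3083} = \frac{22496}{28551} - \frac{30021}{3083} = - \frac{787774403}{88022733}$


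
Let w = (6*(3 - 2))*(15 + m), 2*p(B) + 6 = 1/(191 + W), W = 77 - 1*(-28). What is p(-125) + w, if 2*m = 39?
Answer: 120769/592 ≈ 204.00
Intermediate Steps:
W = 105 (W = 77 + 28 = 105)
p(B) = -1775/592 (p(B) = -3 + 1/(2*(191 + 105)) = -3 + (½)/296 = -3 + (½)*(1/296) = -3 + 1/592 = -1775/592)
m = 39/2 (m = (½)*39 = 39/2 ≈ 19.500)
w = 207 (w = (6*(3 - 2))*(15 + 39/2) = (6*1)*(69/2) = 6*(69/2) = 207)
p(-125) + w = -1775/592 + 207 = 120769/592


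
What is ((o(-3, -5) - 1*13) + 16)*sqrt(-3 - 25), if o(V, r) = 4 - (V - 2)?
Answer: 24*I*sqrt(7) ≈ 63.498*I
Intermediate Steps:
o(V, r) = 6 - V (o(V, r) = 4 - (-2 + V) = 4 + (2 - V) = 6 - V)
((o(-3, -5) - 1*13) + 16)*sqrt(-3 - 25) = (((6 - 1*(-3)) - 1*13) + 16)*sqrt(-3 - 25) = (((6 + 3) - 13) + 16)*sqrt(-28) = ((9 - 13) + 16)*(2*I*sqrt(7)) = (-4 + 16)*(2*I*sqrt(7)) = 12*(2*I*sqrt(7)) = 24*I*sqrt(7)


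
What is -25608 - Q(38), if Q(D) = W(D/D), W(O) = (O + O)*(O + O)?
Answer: -25612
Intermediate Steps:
W(O) = 4*O² (W(O) = (2*O)*(2*O) = 4*O²)
Q(D) = 4 (Q(D) = 4*(D/D)² = 4*1² = 4*1 = 4)
-25608 - Q(38) = -25608 - 1*4 = -25608 - 4 = -25612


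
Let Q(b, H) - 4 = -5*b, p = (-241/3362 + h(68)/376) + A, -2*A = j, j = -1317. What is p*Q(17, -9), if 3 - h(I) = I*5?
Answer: -33663362751/632056 ≈ -53260.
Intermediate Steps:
h(I) = 3 - 5*I (h(I) = 3 - I*5 = 3 - 5*I)
A = 1317/2 (A = -½*(-1317) = 1317/2 ≈ 658.50)
p = 415597071/632056 (p = (-241/3362 + (3 - 5*68)/376) + 1317/2 = (-241*1/3362 + (3 - 340)*(1/376)) + 1317/2 = (-241/3362 - 337*1/376) + 1317/2 = (-241/3362 - 337/376) + 1317/2 = -611805/632056 + 1317/2 = 415597071/632056 ≈ 657.53)
Q(b, H) = 4 - 5*b
p*Q(17, -9) = 415597071*(4 - 5*17)/632056 = 415597071*(4 - 85)/632056 = (415597071/632056)*(-81) = -33663362751/632056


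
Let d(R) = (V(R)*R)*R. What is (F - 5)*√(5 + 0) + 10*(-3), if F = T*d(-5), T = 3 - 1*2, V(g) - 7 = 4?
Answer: -30 + 270*√5 ≈ 573.74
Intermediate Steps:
V(g) = 11 (V(g) = 7 + 4 = 11)
T = 1 (T = 3 - 2 = 1)
d(R) = 11*R² (d(R) = (11*R)*R = 11*R²)
F = 275 (F = 1*(11*(-5)²) = 1*(11*25) = 1*275 = 275)
(F - 5)*√(5 + 0) + 10*(-3) = (275 - 5)*√(5 + 0) + 10*(-3) = 270*√5 - 30 = -30 + 270*√5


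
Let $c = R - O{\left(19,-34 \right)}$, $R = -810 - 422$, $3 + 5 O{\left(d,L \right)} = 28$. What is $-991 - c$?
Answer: $246$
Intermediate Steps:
$O{\left(d,L \right)} = 5$ ($O{\left(d,L \right)} = - \frac{3}{5} + \frac{1}{5} \cdot 28 = - \frac{3}{5} + \frac{28}{5} = 5$)
$R = -1232$
$c = -1237$ ($c = -1232 - 5 = -1237$)
$-991 - c = -991 - -1237 = -991 + 1237 = 246$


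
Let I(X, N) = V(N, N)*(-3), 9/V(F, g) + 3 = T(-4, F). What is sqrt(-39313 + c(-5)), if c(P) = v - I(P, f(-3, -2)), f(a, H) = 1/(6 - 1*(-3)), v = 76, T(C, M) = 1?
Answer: I*sqrt(157002)/2 ≈ 198.12*I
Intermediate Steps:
V(F, g) = -9/2 (V(F, g) = 9/(-3 + 1) = 9/(-2) = 9*(-1/2) = -9/2)
f(a, H) = 1/9 (f(a, H) = 1/(6 + 3) = 1/9)
I(X, N) = 27/2 (I(X, N) = -9/2*(-3) = 27/2)
c(P) = 125/2 (c(P) = 76 - 1*27/2 = 76 - 27/2 = 125/2)
sqrt(-39313 + c(-5)) = sqrt(-39313 + 125/2) = sqrt(-78501/2) = I*sqrt(157002)/2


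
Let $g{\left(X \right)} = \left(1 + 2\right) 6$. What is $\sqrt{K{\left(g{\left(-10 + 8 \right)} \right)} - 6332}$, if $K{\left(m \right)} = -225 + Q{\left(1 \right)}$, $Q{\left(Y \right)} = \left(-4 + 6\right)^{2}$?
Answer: $i \sqrt{6553} \approx 80.951 i$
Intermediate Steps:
$Q{\left(Y \right)} = 4$ ($Q{\left(Y \right)} = 2^{2} = 4$)
$g{\left(X \right)} = 18$ ($g{\left(X \right)} = 3 \cdot 6 = 18$)
$K{\left(m \right)} = -221$ ($K{\left(m \right)} = -225 + 4 = -221$)
$\sqrt{K{\left(g{\left(-10 + 8 \right)} \right)} - 6332} = \sqrt{-221 - 6332} = \sqrt{-6553} = i \sqrt{6553}$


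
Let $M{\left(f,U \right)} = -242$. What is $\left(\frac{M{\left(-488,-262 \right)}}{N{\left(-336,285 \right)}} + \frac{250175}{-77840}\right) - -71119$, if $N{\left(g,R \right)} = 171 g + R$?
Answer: $\frac{63295764841703}{890038128} \approx 71116.0$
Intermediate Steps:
$N{\left(g,R \right)} = R + 171 g$
$\left(\frac{M{\left(-488,-262 \right)}}{N{\left(-336,285 \right)}} + \frac{250175}{-77840}\right) - -71119 = \left(- \frac{242}{285 + 171 \left(-336\right)} + \frac{250175}{-77840}\right) - -71119 = \left(- \frac{242}{285 - 57456} + 250175 \left(- \frac{1}{77840}\right)\right) + 71119 = \left(- \frac{242}{-57171} - \frac{50035}{15568}\right) + 71119 = \left(\left(-242\right) \left(- \frac{1}{57171}\right) - \frac{50035}{15568}\right) + 71119 = \left(\frac{242}{57171} - \frac{50035}{15568}\right) + 71119 = - \frac{2856783529}{890038128} + 71119 = \frac{63295764841703}{890038128}$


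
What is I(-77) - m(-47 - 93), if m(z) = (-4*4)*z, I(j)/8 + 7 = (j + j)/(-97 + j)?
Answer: -199136/87 ≈ -2288.9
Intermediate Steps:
I(j) = -56 + 16*j/(-97 + j) (I(j) = -56 + 8*((j + j)/(-97 + j)) = -56 + 8*((2*j)/(-97 + j)) = -56 + 8*(2*j/(-97 + j)) = -56 + 16*j/(-97 + j))
m(z) = -16*z
I(-77) - m(-47 - 93) = 8*(679 - 5*(-77))/(-97 - 77) - (-16)*(-47 - 93) = 8*(679 + 385)/(-174) - (-16)*(-140) = 8*(-1/174)*1064 - 1*2240 = -4256/87 - 2240 = -199136/87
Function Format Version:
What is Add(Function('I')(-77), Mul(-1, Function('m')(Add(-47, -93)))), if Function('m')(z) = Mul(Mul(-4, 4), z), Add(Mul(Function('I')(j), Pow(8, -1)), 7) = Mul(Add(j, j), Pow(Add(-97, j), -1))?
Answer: Rational(-199136, 87) ≈ -2288.9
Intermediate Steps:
Function('I')(j) = Add(-56, Mul(16, j, Pow(Add(-97, j), -1))) (Function('I')(j) = Add(-56, Mul(8, Mul(Add(j, j), Pow(Add(-97, j), -1)))) = Add(-56, Mul(8, Mul(Mul(2, j), Pow(Add(-97, j), -1)))) = Add(-56, Mul(8, Mul(2, j, Pow(Add(-97, j), -1)))) = Add(-56, Mul(16, j, Pow(Add(-97, j), -1))))
Function('m')(z) = Mul(-16, z)
Add(Function('I')(-77), Mul(-1, Function('m')(Add(-47, -93)))) = Add(Mul(8, Pow(Add(-97, -77), -1), Add(679, Mul(-5, -77))), Mul(-1, Mul(-16, Add(-47, -93)))) = Add(Mul(8, Pow(-174, -1), Add(679, 385)), Mul(-1, Mul(-16, -140))) = Add(Mul(8, Rational(-1, 174), 1064), Mul(-1, 2240)) = Add(Rational(-4256, 87), -2240) = Rational(-199136, 87)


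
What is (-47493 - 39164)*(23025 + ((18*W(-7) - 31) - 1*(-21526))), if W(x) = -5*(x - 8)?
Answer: -3974956590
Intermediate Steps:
W(x) = 40 - 5*x (W(x) = -5*(-8 + x) = 40 - 5*x)
(-47493 - 39164)*(23025 + ((18*W(-7) - 31) - 1*(-21526))) = (-47493 - 39164)*(23025 + ((18*(40 - 5*(-7)) - 31) - 1*(-21526))) = -86657*(23025 + ((18*(40 + 35) - 31) + 21526)) = -86657*(23025 + ((18*75 - 31) + 21526)) = -86657*(23025 + ((1350 - 31) + 21526)) = -86657*(23025 + (1319 + 21526)) = -86657*(23025 + 22845) = -86657*45870 = -3974956590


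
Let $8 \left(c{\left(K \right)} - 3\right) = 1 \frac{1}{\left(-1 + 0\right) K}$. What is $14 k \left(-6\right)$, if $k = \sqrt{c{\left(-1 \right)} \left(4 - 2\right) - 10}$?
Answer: $- 42 i \sqrt{15} \approx - 162.67 i$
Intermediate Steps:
$c{\left(K \right)} = 3 - \frac{1}{8 K}$ ($c{\left(K \right)} = 3 + \frac{1 \frac{1}{\left(-1 + 0\right) K}}{8} = 3 + \frac{1 \frac{1}{\left(-1\right) K}}{8} = 3 + \frac{1 \left(- \frac{1}{K}\right)}{8} = 3 + \frac{\left(-1\right) \frac{1}{K}}{8} = 3 - \frac{1}{8 K}$)
$k = \frac{i \sqrt{15}}{2}$ ($k = \sqrt{\left(3 - \frac{1}{8 \left(-1\right)}\right) \left(4 - 2\right) - 10} = \sqrt{\left(3 - - \frac{1}{8}\right) 2 - 10} = \sqrt{\left(3 + \frac{1}{8}\right) 2 - 10} = \sqrt{\frac{25}{8} \cdot 2 - 10} = \sqrt{\frac{25}{4} - 10} = \sqrt{- \frac{15}{4}} = \frac{i \sqrt{15}}{2} \approx 1.9365 i$)
$14 k \left(-6\right) = 14 \frac{i \sqrt{15}}{2} \left(-6\right) = 7 i \sqrt{15} \left(-6\right) = - 42 i \sqrt{15}$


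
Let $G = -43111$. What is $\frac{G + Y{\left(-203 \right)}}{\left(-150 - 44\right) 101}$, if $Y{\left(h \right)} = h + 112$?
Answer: $\frac{21601}{9797} \approx 2.2049$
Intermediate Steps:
$Y{\left(h \right)} = 112 + h$
$\frac{G + Y{\left(-203 \right)}}{\left(-150 - 44\right) 101} = \frac{-43111 + \left(112 - 203\right)}{\left(-150 - 44\right) 101} = \frac{-43111 - 91}{\left(-194\right) 101} = - \frac{43202}{-19594} = \left(-43202\right) \left(- \frac{1}{19594}\right) = \frac{21601}{9797}$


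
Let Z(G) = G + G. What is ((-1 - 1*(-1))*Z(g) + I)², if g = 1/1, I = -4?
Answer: 16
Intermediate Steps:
g = 1
Z(G) = 2*G
((-1 - 1*(-1))*Z(g) + I)² = ((-1 - 1*(-1))*(2*1) - 4)² = ((-1 + 1)*2 - 4)² = (0*2 - 4)² = (0 - 4)² = (-4)² = 16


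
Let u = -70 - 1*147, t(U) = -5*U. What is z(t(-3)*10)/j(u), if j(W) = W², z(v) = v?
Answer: 150/47089 ≈ 0.0031855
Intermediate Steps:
u = -217 (u = -70 - 147 = -217)
z(t(-3)*10)/j(u) = (-5*(-3)*10)/((-217)²) = (15*10)/47089 = 150*(1/47089) = 150/47089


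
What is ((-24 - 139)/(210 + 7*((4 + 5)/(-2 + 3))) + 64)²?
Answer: 299601481/74529 ≈ 4019.9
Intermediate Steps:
((-24 - 139)/(210 + 7*((4 + 5)/(-2 + 3))) + 64)² = (-163/(210 + 7*(9/1)) + 64)² = (-163/(210 + 7*(9*1)) + 64)² = (-163/(210 + 7*9) + 64)² = (-163/(210 + 63) + 64)² = (-163/273 + 64)² = (17309/273)² = 299601481/74529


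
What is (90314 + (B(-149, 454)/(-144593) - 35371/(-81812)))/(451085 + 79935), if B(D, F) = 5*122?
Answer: 1068369335883707/6281670564846320 ≈ 0.17008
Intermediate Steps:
B(D, F) = 610
(90314 + (B(-149, 454)/(-144593) - 35371/(-81812)))/(451085 + 79935) = (90314 + (610/(-144593) - 35371/(-81812)))/(451085 + 79935) = (90314 + (610*(-1/144593) - 35371*(-1/81812)))/531020 = (90314 + (-610/144593 + 35371/81812))*(1/531020) = (90314 + 5064493683/11829442516)*(1/531020) = (1068369335883707/11829442516)*(1/531020) = 1068369335883707/6281670564846320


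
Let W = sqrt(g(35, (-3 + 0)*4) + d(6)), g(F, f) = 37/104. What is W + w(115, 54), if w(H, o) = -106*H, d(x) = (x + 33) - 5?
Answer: -12190 + 3*sqrt(10322)/52 ≈ -12184.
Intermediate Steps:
d(x) = 28 + x (d(x) = (33 + x) - 5 = 28 + x)
g(F, f) = 37/104 (g(F, f) = 37*(1/104) = 37/104)
W = 3*sqrt(10322)/52 (W = sqrt(37/104 + (28 + 6)) = sqrt(37/104 + 34) = sqrt(3573/104) = 3*sqrt(10322)/52 ≈ 5.8614)
W + w(115, 54) = 3*sqrt(10322)/52 - 106*115 = 3*sqrt(10322)/52 - 12190 = -12190 + 3*sqrt(10322)/52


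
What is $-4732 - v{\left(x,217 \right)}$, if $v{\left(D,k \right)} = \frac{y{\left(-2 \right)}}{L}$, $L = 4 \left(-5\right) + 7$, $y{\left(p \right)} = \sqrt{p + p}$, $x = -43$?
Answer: $-4732 + \frac{2 i}{13} \approx -4732.0 + 0.15385 i$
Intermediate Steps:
$y{\left(p \right)} = \sqrt{2} \sqrt{p}$ ($y{\left(p \right)} = \sqrt{2 p} = \sqrt{2} \sqrt{p}$)
$L = -13$ ($L = -20 + 7 = -13$)
$v{\left(D,k \right)} = - \frac{2 i}{13}$ ($v{\left(D,k \right)} = \frac{\sqrt{2} \sqrt{-2}}{-13} = \sqrt{2} i \sqrt{2} \left(- \frac{1}{13}\right) = 2 i \left(- \frac{1}{13}\right) = - \frac{2 i}{13}$)
$-4732 - v{\left(x,217 \right)} = -4732 - - \frac{2 i}{13} = -4732 + \frac{2 i}{13}$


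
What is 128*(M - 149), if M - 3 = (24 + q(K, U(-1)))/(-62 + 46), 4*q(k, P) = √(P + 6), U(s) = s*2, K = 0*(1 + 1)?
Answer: -18884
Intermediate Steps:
K = 0 (K = 0*2 = 0)
U(s) = 2*s
q(k, P) = √(6 + P)/4 (q(k, P) = √(P + 6)/4 = √(6 + P)/4)
M = 47/32 (M = 3 + (24 + √(6 + 2*(-1))/4)/(-62 + 46) = 3 + (24 + √(6 - 2)/4)/(-16) = 3 + (24 + √4/4)*(-1/16) = 3 + (24 + (¼)*2)*(-1/16) = 3 + (24 + ½)*(-1/16) = 3 + (49/2)*(-1/16) = 3 - 49/32 = 47/32 ≈ 1.4688)
128*(M - 149) = 128*(47/32 - 149) = 128*(-4721/32) = -18884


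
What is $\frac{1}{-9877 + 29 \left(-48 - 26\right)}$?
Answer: $- \frac{1}{12023} \approx -8.3174 \cdot 10^{-5}$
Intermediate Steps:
$\frac{1}{-9877 + 29 \left(-48 - 26\right)} = \frac{1}{-9877 + 29 \left(-74\right)} = \frac{1}{-9877 - 2146} = \frac{1}{-12023} = - \frac{1}{12023}$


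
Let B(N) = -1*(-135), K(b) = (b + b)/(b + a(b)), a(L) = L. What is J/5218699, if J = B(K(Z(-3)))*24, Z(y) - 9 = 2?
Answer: 3240/5218699 ≈ 0.00062084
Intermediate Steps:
Z(y) = 11 (Z(y) = 9 + 2 = 11)
K(b) = 1 (K(b) = (b + b)/(b + b) = (2*b)/((2*b)) = (2*b)*(1/(2*b)) = 1)
B(N) = 135
J = 3240 (J = 135*24 = 3240)
J/5218699 = 3240/5218699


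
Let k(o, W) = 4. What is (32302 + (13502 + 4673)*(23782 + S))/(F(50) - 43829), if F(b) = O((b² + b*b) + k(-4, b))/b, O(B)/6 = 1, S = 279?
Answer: -10933524425/1095722 ≈ -9978.4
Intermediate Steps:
O(B) = 6 (O(B) = 6*1 = 6)
F(b) = 6/b
(32302 + (13502 + 4673)*(23782 + S))/(F(50) - 43829) = (32302 + (13502 + 4673)*(23782 + 279))/(6/50 - 43829) = (32302 + 18175*24061)/(6*(1/50) - 43829) = (32302 + 437308675)/(3/25 - 43829) = 437340977/(-1095722/25) = 437340977*(-25/1095722) = -10933524425/1095722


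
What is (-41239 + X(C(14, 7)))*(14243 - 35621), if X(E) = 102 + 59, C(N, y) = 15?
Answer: 878165484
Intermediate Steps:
X(E) = 161
(-41239 + X(C(14, 7)))*(14243 - 35621) = (-41239 + 161)*(14243 - 35621) = -41078*(-21378) = 878165484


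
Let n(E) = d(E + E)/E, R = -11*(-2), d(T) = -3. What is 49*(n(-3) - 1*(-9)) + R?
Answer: 512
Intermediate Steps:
R = 22
n(E) = -3/E
49*(n(-3) - 1*(-9)) + R = 49*(-3/(-3) - 1*(-9)) + 22 = 49*(-3*(-⅓) + 9) + 22 = 49*(1 + 9) + 22 = 49*10 + 22 = 490 + 22 = 512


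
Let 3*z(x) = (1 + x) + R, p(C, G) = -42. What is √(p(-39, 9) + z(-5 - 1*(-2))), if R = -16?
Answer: 4*I*√3 ≈ 6.9282*I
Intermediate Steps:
z(x) = -5 + x/3 (z(x) = ((1 + x) - 16)/3 = (-15 + x)/3 = -5 + x/3)
√(p(-39, 9) + z(-5 - 1*(-2))) = √(-42 + (-5 + (-5 - 1*(-2))/3)) = √(-42 + (-5 + (-5 + 2)/3)) = √(-42 + (-5 + (⅓)*(-3))) = √(-42 + (-5 - 1)) = √(-42 - 6) = √(-48) = 4*I*√3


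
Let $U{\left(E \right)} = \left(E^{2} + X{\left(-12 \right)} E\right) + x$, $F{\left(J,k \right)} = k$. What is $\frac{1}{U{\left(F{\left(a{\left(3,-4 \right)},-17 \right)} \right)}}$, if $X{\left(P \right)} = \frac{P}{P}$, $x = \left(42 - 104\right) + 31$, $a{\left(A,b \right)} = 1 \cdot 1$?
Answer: $\frac{1}{241} \approx 0.0041494$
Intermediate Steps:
$a{\left(A,b \right)} = 1$
$x = -31$ ($x = -62 + 31 = -31$)
$X{\left(P \right)} = 1$
$U{\left(E \right)} = -31 + E + E^{2}$ ($U{\left(E \right)} = \left(E^{2} + 1 E\right) - 31 = \left(E^{2} + E\right) - 31 = \left(E + E^{2}\right) - 31 = -31 + E + E^{2}$)
$\frac{1}{U{\left(F{\left(a{\left(3,-4 \right)},-17 \right)} \right)}} = \frac{1}{-31 - 17 + \left(-17\right)^{2}} = \frac{1}{-31 - 17 + 289} = \frac{1}{241}$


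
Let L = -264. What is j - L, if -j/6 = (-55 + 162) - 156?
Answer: 558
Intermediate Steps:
j = 294 (j = -6*((-55 + 162) - 156) = -6*(107 - 156) = -6*(-49) = 294)
j - L = 294 - 1*(-264) = 294 + 264 = 558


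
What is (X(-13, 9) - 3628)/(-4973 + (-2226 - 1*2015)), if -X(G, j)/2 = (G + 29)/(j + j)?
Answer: 16334/41463 ≈ 0.39394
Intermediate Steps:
X(G, j) = -(29 + G)/j (X(G, j) = -2*(G + 29)/(j + j) = -2*(29 + G)/(2*j) = -2*(29 + G)*1/(2*j) = -(29 + G)/j)
(X(-13, 9) - 3628)/(-4973 + (-2226 - 1*2015)) = ((-29 - 1*(-13))/9 - 3628)/(-4973 + (-2226 - 1*2015)) = ((-29 + 13)/9 - 3628)/(-4973 + (-2226 - 2015)) = ((⅑)*(-16) - 3628)/(-4973 - 4241) = (-16/9 - 3628)/(-9214) = -32668/9*(-1/9214) = 16334/41463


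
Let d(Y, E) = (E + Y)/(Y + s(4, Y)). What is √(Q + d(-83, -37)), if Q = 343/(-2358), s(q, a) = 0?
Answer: √5534161286/65238 ≈ 1.1403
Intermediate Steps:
d(Y, E) = (E + Y)/Y (d(Y, E) = (E + Y)/(Y + 0) = (E + Y)/Y)
Q = -343/2358 (Q = 343*(-1/2358) = -343/2358 ≈ -0.14546)
√(Q + d(-83, -37)) = √(-343/2358 + (-37 - 83)/(-83)) = √(-343/2358 - 1/83*(-120)) = √(-343/2358 + 120/83) = √(254491/195714) = √5534161286/65238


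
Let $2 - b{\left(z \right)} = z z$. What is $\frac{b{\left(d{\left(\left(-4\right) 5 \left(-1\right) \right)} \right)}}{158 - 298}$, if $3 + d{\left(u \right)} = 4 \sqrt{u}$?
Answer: $\frac{327}{140} - \frac{12 \sqrt{5}}{35} \approx 1.5691$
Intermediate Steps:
$d{\left(u \right)} = -3 + 4 \sqrt{u}$
$b{\left(z \right)} = 2 - z^{2}$ ($b{\left(z \right)} = 2 - z z = 2 - z^{2}$)
$\frac{b{\left(d{\left(\left(-4\right) 5 \left(-1\right) \right)} \right)}}{158 - 298} = \frac{2 - \left(-3 + 4 \sqrt{\left(-4\right) 5 \left(-1\right)}\right)^{2}}{158 - 298} = \frac{2 - \left(-3 + 4 \sqrt{\left(-20\right) \left(-1\right)}\right)^{2}}{-140} = \left(2 - \left(-3 + 4 \sqrt{20}\right)^{2}\right) \left(- \frac{1}{140}\right) = \left(2 - \left(-3 + 4 \cdot 2 \sqrt{5}\right)^{2}\right) \left(- \frac{1}{140}\right) = \left(2 - \left(-3 + 8 \sqrt{5}\right)^{2}\right) \left(- \frac{1}{140}\right) = - \frac{1}{70} + \frac{\left(-3 + 8 \sqrt{5}\right)^{2}}{140}$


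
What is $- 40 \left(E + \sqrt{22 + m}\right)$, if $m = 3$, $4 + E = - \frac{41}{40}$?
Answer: $1$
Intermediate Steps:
$E = - \frac{201}{40}$ ($E = -4 - \frac{41}{40} = - \frac{201}{40} \approx -5.025$)
$- 40 \left(E + \sqrt{22 + m}\right) = - 40 \left(- \frac{201}{40} + \sqrt{22 + 3}\right) = - 40 \left(- \frac{201}{40} + \sqrt{25}\right) = - 40 \left(- \frac{201}{40} + 5\right) = \left(-40\right) \left(- \frac{1}{40}\right) = 1$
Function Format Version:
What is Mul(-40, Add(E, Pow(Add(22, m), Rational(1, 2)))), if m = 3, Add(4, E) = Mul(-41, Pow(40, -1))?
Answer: 1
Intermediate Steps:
E = Rational(-201, 40) (E = Add(-4, Mul(-41, Pow(40, -1))) = Add(-4, Mul(-41, Rational(1, 40))) = Add(-4, Rational(-41, 40)) = Rational(-201, 40) ≈ -5.0250)
Mul(-40, Add(E, Pow(Add(22, m), Rational(1, 2)))) = Mul(-40, Add(Rational(-201, 40), Pow(Add(22, 3), Rational(1, 2)))) = Mul(-40, Add(Rational(-201, 40), Pow(25, Rational(1, 2)))) = Mul(-40, Add(Rational(-201, 40), 5)) = Mul(-40, Rational(-1, 40)) = 1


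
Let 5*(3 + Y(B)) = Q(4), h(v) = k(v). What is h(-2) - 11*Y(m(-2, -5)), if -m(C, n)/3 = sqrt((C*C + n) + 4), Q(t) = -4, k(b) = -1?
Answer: 204/5 ≈ 40.800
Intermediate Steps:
h(v) = -1
m(C, n) = -3*sqrt(4 + n + C**2) (m(C, n) = -3*sqrt((C*C + n) + 4) = -3*sqrt((C**2 + n) + 4) = -3*sqrt((n + C**2) + 4) = -3*sqrt(4 + n + C**2))
Y(B) = -19/5 (Y(B) = -3 + (1/5)*(-4) = -3 - 4/5 = -19/5)
h(-2) - 11*Y(m(-2, -5)) = -1 - 11*(-19/5) = -1 + 209/5 = 204/5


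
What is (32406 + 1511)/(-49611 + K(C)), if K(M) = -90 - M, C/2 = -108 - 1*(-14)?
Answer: -33917/49513 ≈ -0.68501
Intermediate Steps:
C = -188 (C = 2*(-108 - 1*(-14)) = 2*(-108 + 14) = 2*(-94) = -188)
(32406 + 1511)/(-49611 + K(C)) = (32406 + 1511)/(-49611 + (-90 - 1*(-188))) = 33917/(-49611 + (-90 + 188)) = 33917/(-49611 + 98) = 33917/(-49513) = 33917*(-1/49513) = -33917/49513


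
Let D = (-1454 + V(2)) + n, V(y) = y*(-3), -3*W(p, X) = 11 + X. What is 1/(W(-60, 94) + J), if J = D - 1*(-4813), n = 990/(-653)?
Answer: 653/2165664 ≈ 0.00030152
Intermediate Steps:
W(p, X) = -11/3 - X/3 (W(p, X) = -(11 + X)/3 = -11/3 - X/3)
V(y) = -3*y
n = -990/653 (n = 990*(-1/653) = -990/653 ≈ -1.5161)
D = -954370/653 (D = (-1454 - 3*2) - 990/653 = (-1454 - 6) - 990/653 = -1460 - 990/653 = -954370/653 ≈ -1461.5)
J = 2188519/653 (J = -954370/653 - 1*(-4813) = -954370/653 + 4813 = 2188519/653 ≈ 3351.5)
1/(W(-60, 94) + J) = 1/((-11/3 - ⅓*94) + 2188519/653) = 1/((-11/3 - 94/3) + 2188519/653) = 1/(-35 + 2188519/653) = 1/(2165664/653) = 653/2165664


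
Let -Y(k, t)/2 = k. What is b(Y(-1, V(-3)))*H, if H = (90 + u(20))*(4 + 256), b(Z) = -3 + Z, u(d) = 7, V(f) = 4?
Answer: -25220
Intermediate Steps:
Y(k, t) = -2*k
H = 25220 (H = (90 + 7)*(4 + 256) = 97*260 = 25220)
b(Y(-1, V(-3)))*H = (-3 - 2*(-1))*25220 = (-3 + 2)*25220 = -1*25220 = -25220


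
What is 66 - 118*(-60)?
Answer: 7146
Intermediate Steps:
66 - 118*(-60) = 66 + 7080 = 7146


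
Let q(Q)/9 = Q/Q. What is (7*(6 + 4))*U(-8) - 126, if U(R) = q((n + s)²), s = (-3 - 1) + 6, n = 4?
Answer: 504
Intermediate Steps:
s = 2 (s = -4 + 6 = 2)
q(Q) = 9 (q(Q) = 9*(Q/Q) = 9*1 = 9)
U(R) = 9
(7*(6 + 4))*U(-8) - 126 = (7*(6 + 4))*9 - 126 = (7*10)*9 - 126 = 70*9 - 126 = 630 - 126 = 504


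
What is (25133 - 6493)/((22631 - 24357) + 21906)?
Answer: 932/1009 ≈ 0.92369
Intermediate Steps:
(25133 - 6493)/((22631 - 24357) + 21906) = 18640/(-1726 + 21906) = 18640/20180 = 18640*(1/20180) = 932/1009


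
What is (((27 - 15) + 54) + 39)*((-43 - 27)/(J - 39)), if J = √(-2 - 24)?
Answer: 3150/17 + 1050*I*√26/221 ≈ 185.29 + 24.226*I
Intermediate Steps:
J = I*√26 (J = √(-26) = I*√26 ≈ 5.099*I)
(((27 - 15) + 54) + 39)*((-43 - 27)/(J - 39)) = (((27 - 15) + 54) + 39)*((-43 - 27)/(I*√26 - 39)) = ((12 + 54) + 39)*(-70/(-39 + I*√26)) = (66 + 39)*(-70/(-39 + I*√26)) = 105*(-70/(-39 + I*√26)) = -7350/(-39 + I*√26)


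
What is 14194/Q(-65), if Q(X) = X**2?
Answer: 14194/4225 ≈ 3.3595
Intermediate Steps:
14194/Q(-65) = 14194/((-65)**2) = 14194/4225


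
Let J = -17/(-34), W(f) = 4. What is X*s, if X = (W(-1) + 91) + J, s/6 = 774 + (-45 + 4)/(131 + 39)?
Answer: 75371847/170 ≈ 4.4336e+5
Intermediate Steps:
s = 394617/85 (s = 6*(774 + (-45 + 4)/(131 + 39)) = 6*(774 - 41/170) = 6*(131539/170) = 394617/85 ≈ 4642.6)
J = ½ (J = -17*(-1/34) = ½ ≈ 0.50000)
X = 191/2 (X = (4 + 91) + ½ = 95 + ½ = 191/2 ≈ 95.500)
X*s = (191/2)*(394617/85) = 75371847/170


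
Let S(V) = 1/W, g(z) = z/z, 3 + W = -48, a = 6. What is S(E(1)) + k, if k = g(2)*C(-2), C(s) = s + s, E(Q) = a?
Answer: -205/51 ≈ -4.0196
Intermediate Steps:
E(Q) = 6
W = -51 (W = -3 - 48 = -51)
C(s) = 2*s
g(z) = 1
k = -4 (k = 1*(2*(-2)) = 1*(-4) = -4)
S(V) = -1/51 (S(V) = 1/(-51) = -1/51)
S(E(1)) + k = -1/51 - 4 = -205/51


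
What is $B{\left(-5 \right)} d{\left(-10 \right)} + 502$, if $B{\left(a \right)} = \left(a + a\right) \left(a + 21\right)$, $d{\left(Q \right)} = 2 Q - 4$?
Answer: $4342$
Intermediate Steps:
$d{\left(Q \right)} = -4 + 2 Q$
$B{\left(a \right)} = 2 a \left(21 + a\right)$
$B{\left(-5 \right)} d{\left(-10 \right)} + 502 = 2 \left(-5\right) \left(21 - 5\right) \left(-4 + 2 \left(-10\right)\right) + 502 = 2 \left(-5\right) 16 \left(-4 - 20\right) + 502 = \left(-160\right) \left(-24\right) + 502 = 3840 + 502 = 4342$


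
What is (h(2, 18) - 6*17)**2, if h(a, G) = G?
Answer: 7056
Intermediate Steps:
(h(2, 18) - 6*17)**2 = (18 - 6*17)**2 = (18 - 102)**2 = (-84)**2 = 7056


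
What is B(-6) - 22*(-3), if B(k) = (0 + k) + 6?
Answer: 66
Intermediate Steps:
B(k) = 6 + k (B(k) = k + 6 = 6 + k)
B(-6) - 22*(-3) = (6 - 6) - 22*(-3) = 0 + 66 = 66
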